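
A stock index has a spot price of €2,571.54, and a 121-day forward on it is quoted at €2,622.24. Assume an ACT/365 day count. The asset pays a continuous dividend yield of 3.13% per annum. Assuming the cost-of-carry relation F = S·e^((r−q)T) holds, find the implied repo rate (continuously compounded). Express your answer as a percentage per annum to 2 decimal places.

From F = S·e^((r−q)T): (r − q) = ln(F/S)/T
ln(2622.24/2571.54) = ln(1.019716) = 0.019524
(r − q) = 0.019524 / (121/365) = 0.058895
r = ln(F/S)/T + q = 0.058895 + 0.0313 = 0.090195
r = 9.02%

9.02%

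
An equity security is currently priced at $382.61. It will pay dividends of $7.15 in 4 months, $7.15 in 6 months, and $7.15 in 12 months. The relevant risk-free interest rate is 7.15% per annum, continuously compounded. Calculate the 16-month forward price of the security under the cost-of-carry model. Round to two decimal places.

$398.29

PV(dividends) I = 7.15·e^(−0.0715·4/12) + 7.15·e^(−0.0715·6/12) + 7.15·e^(−0.0715·12/12)
I = 6.9816 + 6.8989 + 6.6566 = 20.5371
F = (S − I)·e^(rT) = (382.61 − 20.5371) · e^(0.0715·16/12)
= 362.0729 · e^0.095333 = 362.0729 × 1.100025 = $398.29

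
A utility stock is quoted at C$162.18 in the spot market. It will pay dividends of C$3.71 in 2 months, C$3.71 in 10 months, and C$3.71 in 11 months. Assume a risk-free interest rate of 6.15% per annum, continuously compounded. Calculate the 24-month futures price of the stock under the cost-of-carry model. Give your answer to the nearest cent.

PV(dividends) I = 3.71·e^(−0.0615·2/12) + 3.71·e^(−0.0615·10/12) + 3.71·e^(−0.0615·11/12)
I = 3.6722 + 3.5247 + 3.5066 = 10.7035
F = (S − I)·e^(rT) = (162.18 − 10.7035) · e^(0.0615·24/12)
= 151.4765 · e^0.123000 = 151.4765 × 1.130884 = C$171.30

C$171.30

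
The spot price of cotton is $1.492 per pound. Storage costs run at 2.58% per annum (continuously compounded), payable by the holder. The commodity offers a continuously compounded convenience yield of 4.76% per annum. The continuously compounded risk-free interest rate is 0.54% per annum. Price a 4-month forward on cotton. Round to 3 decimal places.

$1.484 per pound

Net carry = r + u − y = 0.0054 + 0.0258 − 0.0476 = -0.0164
F = S·e^((r+u−y)T) = 1.492 · e^(-0.0164 × 4/12) = 1.492 · e^-0.005467
= 1.492 × 0.994548 = $1.484 per pound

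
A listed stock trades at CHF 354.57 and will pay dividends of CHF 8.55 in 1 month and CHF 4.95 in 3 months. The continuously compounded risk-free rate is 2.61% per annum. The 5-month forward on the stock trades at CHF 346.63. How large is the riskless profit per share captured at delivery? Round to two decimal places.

PV(dividends) I = 8.55·e^(−0.0261·1/12) + 4.95·e^(−0.0261·3/12) = 13.4492
Fair forward F* = (S − I)·e^(rT) = (354.57 − 13.4492)·e^0.010875 = 341.1208 × 1.010934 = 344.8506
Market CHF 346.63 > fair 344.8506: forward overpriced → cash-and-carry (borrow at r, buy the stock and collect the dividends, short the forward).
Profit at T = |F_mkt − F*| = |346.63 − 344.8506| = CHF 1.78 per share

CHF 1.78 per share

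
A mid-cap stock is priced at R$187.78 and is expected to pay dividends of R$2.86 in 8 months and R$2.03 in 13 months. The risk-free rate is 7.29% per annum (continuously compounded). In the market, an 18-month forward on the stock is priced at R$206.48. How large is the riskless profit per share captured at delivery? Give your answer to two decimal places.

R$2.13 per share

PV(dividends) I = 2.86·e^(−0.0729·8/12) + 2.03·e^(−0.0729·13/12) = 4.6002
Fair forward F* = (S − I)·e^(rT) = (187.78 − 4.6002)·e^0.109350 = 183.1798 × 1.115553 = 204.3468
Market R$206.48 > fair 204.3468: forward overpriced → cash-and-carry (borrow at r, buy the stock and collect the dividends, short the forward).
Profit at T = |F_mkt − F*| = |206.48 − 204.3468| = R$2.13 per share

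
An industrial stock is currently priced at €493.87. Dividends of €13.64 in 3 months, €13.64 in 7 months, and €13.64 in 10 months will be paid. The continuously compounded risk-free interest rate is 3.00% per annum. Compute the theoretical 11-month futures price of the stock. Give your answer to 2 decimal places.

PV(dividends) I = 13.64·e^(−0.0300·3/12) + 13.64·e^(−0.0300·7/12) + 13.64·e^(−0.0300·10/12)
I = 13.5381 + 13.4034 + 13.3032 = 40.2447
F = (S − I)·e^(rT) = (493.87 − 40.2447) · e^(0.0300·11/12)
= 453.6253 · e^0.027500 = 453.6253 × 1.027882 = €466.27

€466.27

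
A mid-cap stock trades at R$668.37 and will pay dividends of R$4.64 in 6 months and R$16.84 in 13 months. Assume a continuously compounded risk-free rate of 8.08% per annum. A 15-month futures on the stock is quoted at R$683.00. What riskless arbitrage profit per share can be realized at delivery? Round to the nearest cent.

R$34.40 per share

PV(dividends) I = 4.64·e^(−0.0808·6/12) + 16.84·e^(−0.0808·13/12) = 19.8849
Fair futures F* = (S − I)·e^(rT) = (668.37 − 19.8849)·e^0.101000 = 648.4851 × 1.106277 = 717.4042
Market R$683.00 < fair 717.4042: forward underpriced → reverse cash-and-carry (short the stock, invest proceeds at r, pay the dividends, go long the forward).
Profit at T = |F_mkt − F*| = |683.00 − 717.4042| = R$34.40 per share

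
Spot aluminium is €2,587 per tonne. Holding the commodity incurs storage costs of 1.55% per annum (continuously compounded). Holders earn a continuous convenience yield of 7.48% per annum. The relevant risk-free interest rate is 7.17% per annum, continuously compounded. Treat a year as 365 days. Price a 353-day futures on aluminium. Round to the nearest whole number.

Net carry = r + u − y = 0.0717 + 0.0155 − 0.0748 = 0.0124
F = S·e^((r+u−y)T) = 2587 · e^(0.0124 × 353/365) = 2587 · e^0.011992
= 2587 × 1.012064 = €2,618 per tonne

€2,618 per tonne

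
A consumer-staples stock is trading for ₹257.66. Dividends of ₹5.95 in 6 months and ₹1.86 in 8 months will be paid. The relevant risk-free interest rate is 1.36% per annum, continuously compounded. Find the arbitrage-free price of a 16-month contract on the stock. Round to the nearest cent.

₹254.48

PV(dividends) I = 5.95·e^(−0.0136·6/12) + 1.86·e^(−0.0136·8/12)
I = 5.9097 + 1.8432 = 7.7529
F = (S − I)·e^(rT) = (257.66 − 7.7529) · e^(0.0136·16/12)
= 249.9071 · e^0.018133 = 249.9071 × 1.018298 = ₹254.48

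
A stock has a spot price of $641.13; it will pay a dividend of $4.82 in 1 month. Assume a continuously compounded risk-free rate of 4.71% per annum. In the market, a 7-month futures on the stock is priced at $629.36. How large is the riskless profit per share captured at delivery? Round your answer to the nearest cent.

PV(dividends) I = 4.82·e^(−0.0471·1/12) = 4.8011
Fair futures F* = (S − I)·e^(rT) = (641.13 − 4.8011)·e^0.027475 = 636.3289 × 1.027856 = 654.0545
Market $629.36 < fair 654.0545: forward underpriced → reverse cash-and-carry (short the stock, invest proceeds at r, pay the dividends, go long the forward).
Profit at T = |F_mkt − F*| = |629.36 − 654.0545| = $24.69 per share

$24.69 per share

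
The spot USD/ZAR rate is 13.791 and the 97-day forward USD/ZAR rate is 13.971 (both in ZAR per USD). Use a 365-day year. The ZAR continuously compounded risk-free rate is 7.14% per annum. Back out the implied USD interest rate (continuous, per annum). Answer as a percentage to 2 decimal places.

F = S·e^((r_ZAR − r_USD)T) ⇒ r_USD = r_ZAR − ln(F/S)/T
ln(13.971/13.791) = 0.012968; /(97/365) = 0.048797
r_USD = 0.0714 − 0.048797 = 0.022603
r_USD = 2.26%

2.26%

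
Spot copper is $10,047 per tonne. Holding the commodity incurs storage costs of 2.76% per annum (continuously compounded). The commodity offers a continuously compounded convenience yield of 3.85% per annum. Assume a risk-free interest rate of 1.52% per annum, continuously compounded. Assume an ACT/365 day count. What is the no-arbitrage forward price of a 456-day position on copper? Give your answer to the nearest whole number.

$10,101 per tonne

Net carry = r + u − y = 0.0152 + 0.0276 − 0.0385 = 0.0043
F = S·e^((r+u−y)T) = 10047 · e^(0.0043 × 456/365) = 10047 · e^0.005372
= 10047 × 1.005386 = $10,101 per tonne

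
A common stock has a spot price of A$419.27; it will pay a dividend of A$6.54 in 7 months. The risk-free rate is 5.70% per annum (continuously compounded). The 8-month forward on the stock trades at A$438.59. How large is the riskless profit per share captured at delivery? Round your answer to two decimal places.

A$9.65 per share

PV(dividends) I = 6.54·e^(−0.0570·7/12) = 6.3261
Fair forward F* = (S − I)·e^(rT) = (419.27 − 6.3261)·e^0.038000 = 412.9439 × 1.038731 = 428.9376
Market A$438.59 > fair 428.9376: forward overpriced → cash-and-carry (borrow at r, buy the stock and collect the dividends, short the forward).
Profit at T = |F_mkt − F*| = |438.59 − 428.9376| = A$9.65 per share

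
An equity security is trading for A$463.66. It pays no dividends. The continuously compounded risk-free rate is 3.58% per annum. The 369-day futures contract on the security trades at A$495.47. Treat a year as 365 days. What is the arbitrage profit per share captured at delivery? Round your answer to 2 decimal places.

A$14.72 per share

Fair futures: F* = S·e^(carry·T), with carry = r = 0.0358
F* = 463.66 · e^(0.0358 × 369/365) = 463.66 · e^0.036192 = 463.66 × 1.036855 = A$480.7482
Market A$495.47 > fair A$480.7482: forward overpriced → cash-and-carry (buy spot, short the forward).
At maturity, profit = |F_mkt − F*| = |495.47 − 480.7482| = A$14.72 per share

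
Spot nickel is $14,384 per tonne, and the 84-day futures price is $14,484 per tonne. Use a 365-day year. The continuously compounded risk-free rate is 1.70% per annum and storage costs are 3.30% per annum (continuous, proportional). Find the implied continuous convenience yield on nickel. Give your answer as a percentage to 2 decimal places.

F = S·e^((r+u−y)T) ⇒ (r+u−y) = ln(F/S)/T
ln(14484/14384) = 0.006928; /T ⇒ 0.030104
y = r + u − ln(F/S)/T = 0.0170 + 0.0330 − 0.030104 = 0.019896
y = 1.99%

1.99%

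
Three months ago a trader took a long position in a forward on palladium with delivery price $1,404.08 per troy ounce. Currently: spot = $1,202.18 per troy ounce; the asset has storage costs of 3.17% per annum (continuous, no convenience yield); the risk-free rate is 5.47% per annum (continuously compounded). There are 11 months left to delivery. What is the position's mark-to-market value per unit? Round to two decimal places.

-$97.79 per troy ounce

Current fair forward for the remaining 11 months: F = S·e^((r + u)·T), (r + u) = 0.0547 + 0.0317 = 0.0864
F = 1202.18 · e^(0.0864 × 11/12) = 1202.18 × 1.08242078 = 1301.2646
Value of long forward = (F − K)·e^(−rT) = (1301.2646 − 1404.08) · e^(−0.0547·11/12)
= -102.8154 × 0.95109468 = -97.79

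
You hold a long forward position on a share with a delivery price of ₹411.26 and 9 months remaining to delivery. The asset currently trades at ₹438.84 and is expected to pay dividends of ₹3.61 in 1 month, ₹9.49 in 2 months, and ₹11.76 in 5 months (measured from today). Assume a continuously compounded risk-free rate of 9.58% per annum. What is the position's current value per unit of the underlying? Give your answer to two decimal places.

PV(remaining dividends) I = 3.61·e^(−0.0958·1/12) + 9.49·e^(−0.0958·2/12) + 11.76·e^(−0.0958·5/12) = 24.2208
Current forward F = (S − I)·e^(rT) = (438.84 − 24.2208)·e^(0.0958·9/12) = 414.6192 × 1.074494 = 445.5058
Value (long) = (F − K)·e^(−rT) = (445.5058 − 411.26) × 0.930670 = 31.8715
Value = ₹31.87

₹31.87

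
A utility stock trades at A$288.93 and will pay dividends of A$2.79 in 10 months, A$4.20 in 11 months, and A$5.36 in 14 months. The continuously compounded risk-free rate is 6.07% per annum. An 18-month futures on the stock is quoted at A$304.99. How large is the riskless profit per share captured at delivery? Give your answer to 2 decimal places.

A$1.24 per share

PV(dividends) I = 2.79·e^(−0.0607·10/12) + 4.20·e^(−0.0607·11/12) + 5.36·e^(−0.0607·14/12) = 11.6186
Fair futures F* = (S − I)·e^(rT) = (288.93 − 11.6186)·e^0.091050 = 277.3114 × 1.095324 = 303.7458
Market A$304.99 > fair 303.7458: forward overpriced → cash-and-carry (borrow at r, buy the stock and collect the dividends, short the forward).
Profit at T = |F_mkt − F*| = |304.99 − 303.7458| = A$1.24 per share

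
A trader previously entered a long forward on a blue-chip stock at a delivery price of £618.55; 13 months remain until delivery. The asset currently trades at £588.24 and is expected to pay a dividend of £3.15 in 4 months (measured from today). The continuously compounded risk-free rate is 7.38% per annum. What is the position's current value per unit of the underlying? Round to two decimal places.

£14.14

PV(remaining dividends) I = 3.15·e^(−0.0738·4/12) = 3.0735
Current forward F = (S − I)·e^(rT) = (588.24 − 3.0735)·e^(0.0738·13/12) = 585.1665 × 1.083233 = 633.8717
Value (long) = (F − K)·e^(−rT) = (633.8717 − 618.55) × 0.923163 = 14.1444
Value = £14.14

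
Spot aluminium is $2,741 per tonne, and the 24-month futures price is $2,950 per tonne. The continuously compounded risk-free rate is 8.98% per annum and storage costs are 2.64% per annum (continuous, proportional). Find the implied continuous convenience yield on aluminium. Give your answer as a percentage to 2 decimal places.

F = S·e^((r+u−y)T) ⇒ (r+u−y) = ln(F/S)/T
ln(2950/2741) = 0.073482; /T ⇒ 0.036741
y = r + u − ln(F/S)/T = 0.0898 + 0.0264 − 0.036741 = 0.079459
y = 7.95%

7.95%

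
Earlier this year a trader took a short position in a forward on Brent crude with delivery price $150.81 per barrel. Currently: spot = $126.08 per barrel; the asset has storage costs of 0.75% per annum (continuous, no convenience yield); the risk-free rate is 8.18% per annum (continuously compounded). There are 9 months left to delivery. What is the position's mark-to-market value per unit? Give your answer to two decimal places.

$15.04 per barrel

Current fair forward for the remaining 9 months: F = S·e^((r + u)·T), (r + u) = 0.0818 + 0.0075 = 0.0893
F = 126.08 · e^(0.0893 × 9/12) = 126.08 × 1.069269 = 134.8134
Value of long forward = (F − K)·e^(−rT) = (134.8134 − 150.81) · e^(−0.0818·9/12)
= -15.9966 × 0.940494 = -15.04
Short position value = −(long value) = $15.04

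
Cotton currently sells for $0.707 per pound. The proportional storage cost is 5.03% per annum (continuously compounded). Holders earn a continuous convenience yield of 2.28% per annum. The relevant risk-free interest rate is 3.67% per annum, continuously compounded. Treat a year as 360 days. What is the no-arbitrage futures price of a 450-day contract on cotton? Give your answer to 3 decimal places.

Net carry = r + u − y = 0.0367 + 0.0503 − 0.0228 = 0.0642
F = S·e^((r+u−y)T) = 0.707 · e^(0.0642 × 450/360) = 0.707 · e^0.080250
= 0.707 × 1.083558 = $0.766 per pound

$0.766 per pound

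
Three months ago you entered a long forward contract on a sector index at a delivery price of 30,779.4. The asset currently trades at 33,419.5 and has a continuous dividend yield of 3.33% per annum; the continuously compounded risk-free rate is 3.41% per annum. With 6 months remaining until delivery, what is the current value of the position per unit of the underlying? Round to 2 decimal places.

Current fair forward for the remaining 6 months: F = S·e^((r − q)·T), (r − q) = 0.0341 − 0.0333 = 0.0008
F = 33419.5 · e^(0.0008 × 6/12) = 33419.5 × 1.00040008 = 33432.8705
Value of long forward = (F − K)·e^(−rT) = (33432.8705 − 30779.4) · e^(−0.0341·6/12)
= 2653.4705 × 0.98309453 = 2608.61

2608.61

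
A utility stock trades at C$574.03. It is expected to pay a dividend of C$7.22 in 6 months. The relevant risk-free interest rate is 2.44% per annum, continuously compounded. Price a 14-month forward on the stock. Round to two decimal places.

PV(dividends) I = 7.22·e^(−0.0244·6/12)
I = 7.1325
F = (S − I)·e^(rT) = (574.03 − 7.1325) · e^(0.0244·14/12)
= 566.8975 · e^0.028467 = 566.8975 × 1.028876 = C$583.27

C$583.27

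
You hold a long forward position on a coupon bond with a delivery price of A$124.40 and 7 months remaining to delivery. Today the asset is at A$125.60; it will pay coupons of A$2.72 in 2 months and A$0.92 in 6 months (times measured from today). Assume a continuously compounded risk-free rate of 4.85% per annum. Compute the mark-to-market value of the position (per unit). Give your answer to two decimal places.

A$1.07

PV(remaining coupons) I = 2.72·e^(−0.0485·2/12) + 0.92·e^(−0.0485·6/12) = 3.5961
Current forward F = (S − I)·e^(rT) = (125.60 − 3.5961)·e^(0.0485·7/12) = 122.0039 × 1.028696 = 125.5049
Value (long) = (F − K)·e^(−rT) = (125.5049 − 124.40) × 0.972105 = 1.0741
Value = A$1.07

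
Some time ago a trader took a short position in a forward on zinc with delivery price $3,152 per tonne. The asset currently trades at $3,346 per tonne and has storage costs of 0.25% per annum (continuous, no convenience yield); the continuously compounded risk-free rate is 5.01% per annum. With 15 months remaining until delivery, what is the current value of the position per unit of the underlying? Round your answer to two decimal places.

Current fair forward for the remaining 15 months: F = S·e^((r + u)·T), (r + u) = 0.0501 + 0.0025 = 0.0526
F = 3346 · e^(0.0526 × 15/12) = 3346 × 1.06795969 = 3573.3931
Value of long forward = (F − K)·e^(−rT) = (3573.3931 − 3152) · e^(−0.0501·15/12)
= 421.3931 × 0.93929564 = 395.81
Short position value = −(long value) = -$395.81

-$395.81 per tonne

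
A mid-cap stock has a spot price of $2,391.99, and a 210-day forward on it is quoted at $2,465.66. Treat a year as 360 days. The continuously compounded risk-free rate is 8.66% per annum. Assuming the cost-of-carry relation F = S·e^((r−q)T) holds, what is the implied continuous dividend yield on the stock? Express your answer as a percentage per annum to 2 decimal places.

From F = S·e^((r−q)T): (r − q) = ln(F/S)/T
ln(2465.66/2391.99) = ln(1.030799) = 0.030334
(r − q) = 0.030334 / (210/360) = 0.052001
q = r − ln(F/S)/T = 0.0866 − 0.052001 = 0.034599
q = 3.46%

3.46%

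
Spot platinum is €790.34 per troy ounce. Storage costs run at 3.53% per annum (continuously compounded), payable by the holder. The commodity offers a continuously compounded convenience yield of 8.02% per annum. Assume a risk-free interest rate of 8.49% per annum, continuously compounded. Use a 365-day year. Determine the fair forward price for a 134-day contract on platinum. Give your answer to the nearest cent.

€802.03 per troy ounce

Net carry = r + u − y = 0.0849 + 0.0353 − 0.0802 = 0.0400
F = S·e^((r+u−y)T) = 790.34 · e^(0.0400 × 134/365) = 790.34 · e^0.014685
= 790.34 × 1.014793 = €802.03 per troy ounce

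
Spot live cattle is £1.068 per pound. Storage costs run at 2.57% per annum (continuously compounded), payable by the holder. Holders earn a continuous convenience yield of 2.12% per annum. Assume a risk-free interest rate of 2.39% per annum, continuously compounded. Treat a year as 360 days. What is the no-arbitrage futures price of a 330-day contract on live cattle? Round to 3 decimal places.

£1.096 per pound

Net carry = r + u − y = 0.0239 + 0.0257 − 0.0212 = 0.0284
F = S·e^((r+u−y)T) = 1.068 · e^(0.0284 × 330/360) = 1.068 · e^0.026033
= 1.068 × 1.026375 = £1.096 per pound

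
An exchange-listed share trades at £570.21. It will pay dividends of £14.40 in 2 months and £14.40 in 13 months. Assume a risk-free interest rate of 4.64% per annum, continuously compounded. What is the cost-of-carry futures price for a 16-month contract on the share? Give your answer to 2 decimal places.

£576.83

PV(dividends) I = 14.40·e^(−0.0464·2/12) + 14.40·e^(−0.0464·13/12)
I = 14.2891 + 13.6941 = 27.9832
F = (S − I)·e^(rT) = (570.21 − 27.9832) · e^(0.0464·16/12)
= 542.2268 · e^0.061867 = 542.2268 × 1.063821 = £576.83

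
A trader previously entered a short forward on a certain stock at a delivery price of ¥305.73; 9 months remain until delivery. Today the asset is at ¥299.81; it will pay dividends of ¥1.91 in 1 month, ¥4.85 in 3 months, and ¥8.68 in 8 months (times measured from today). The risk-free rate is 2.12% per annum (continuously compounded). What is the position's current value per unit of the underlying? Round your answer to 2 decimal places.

¥16.39

PV(remaining dividends) I = 1.91·e^(−0.0212·1/12) + 4.85·e^(−0.0212·3/12) + 8.68·e^(−0.0212·8/12) = 15.2892
Current forward F = (S − I)·e^(rT) = (299.81 − 15.2892)·e^(0.0212·9/12) = 284.5208 × 1.016027 = 289.0808
Value (long) = (F − K)·e^(−rT) = (289.0808 − 305.73) × 0.984226 = -16.3866
Short position value = −(long value) = ¥16.39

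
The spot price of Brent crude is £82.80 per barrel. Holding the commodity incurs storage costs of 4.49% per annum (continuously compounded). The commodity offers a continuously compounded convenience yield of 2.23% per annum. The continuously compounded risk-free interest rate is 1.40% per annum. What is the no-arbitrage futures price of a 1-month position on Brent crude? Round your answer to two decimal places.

£83.05 per barrel

Net carry = r + u − y = 0.0140 + 0.0449 − 0.0223 = 0.0366
F = S·e^((r+u−y)T) = 82.80 · e^(0.0366 × 1/12) = 82.80 · e^0.003050
= 82.80 × 1.003055 = £83.05 per barrel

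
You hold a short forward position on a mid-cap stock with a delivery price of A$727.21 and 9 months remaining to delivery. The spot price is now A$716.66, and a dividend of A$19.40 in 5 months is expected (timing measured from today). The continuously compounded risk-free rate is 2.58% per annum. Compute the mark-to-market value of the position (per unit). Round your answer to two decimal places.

PV(remaining dividends) I = 19.40·e^(−0.0258·5/12) = 19.1926
Current forward F = (S − I)·e^(rT) = (716.66 − 19.1926)·e^(0.0258·9/12) = 697.4674 × 1.019538 = 711.0945
Value (long) = (F − K)·e^(−rT) = (711.0945 − 727.21) × 0.980836 = -15.8067
Short position value = −(long value) = A$15.81

A$15.81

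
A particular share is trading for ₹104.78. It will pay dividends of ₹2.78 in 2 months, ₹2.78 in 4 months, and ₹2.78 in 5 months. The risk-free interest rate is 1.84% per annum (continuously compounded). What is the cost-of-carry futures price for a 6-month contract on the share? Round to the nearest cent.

₹97.38

PV(dividends) I = 2.78·e^(−0.0184·2/12) + 2.78·e^(−0.0184·4/12) + 2.78·e^(−0.0184·5/12)
I = 2.7715 + 2.7630 + 2.7588 = 8.2933
F = (S − I)·e^(rT) = (104.78 − 8.2933) · e^(0.0184·6/12)
= 96.4867 · e^0.009200 = 96.4867 × 1.009242 = ₹97.38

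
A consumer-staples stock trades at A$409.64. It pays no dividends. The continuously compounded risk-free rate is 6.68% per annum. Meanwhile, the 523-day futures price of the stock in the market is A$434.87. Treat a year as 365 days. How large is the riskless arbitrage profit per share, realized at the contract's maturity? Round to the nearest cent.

Fair futures: F* = S·e^(carry·T), with carry = r = 0.0668
F* = 409.64 · e^(0.0668 × 523/365) = 409.64 · e^0.095716 = 409.64 × 1.100446 = A$450.7867
Market A$434.87 < fair A$450.7867: forward underpriced → reverse cash-and-carry (short spot, go long the forward).
At maturity, profit = |F_mkt − F*| = |434.87 − 450.7867| = A$15.92 per share

A$15.92 per share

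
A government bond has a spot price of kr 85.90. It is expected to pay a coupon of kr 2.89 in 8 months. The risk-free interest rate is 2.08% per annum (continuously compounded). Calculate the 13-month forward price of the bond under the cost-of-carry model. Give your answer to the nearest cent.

kr 84.94

PV(coupons) I = 2.89·e^(−0.0208·8/12)
I = 2.8502
F = (S − I)·e^(rT) = (85.90 − 2.8502) · e^(0.0208·13/12)
= 83.0498 · e^0.022533 = 83.0498 × 1.022789 = kr 84.94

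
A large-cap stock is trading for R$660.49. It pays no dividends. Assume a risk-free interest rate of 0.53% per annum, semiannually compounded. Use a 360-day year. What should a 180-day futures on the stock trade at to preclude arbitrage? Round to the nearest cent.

F = S · (1+r/2)^(2T)
= 660.49 × 1.002650
F = R$662.24

R$662.24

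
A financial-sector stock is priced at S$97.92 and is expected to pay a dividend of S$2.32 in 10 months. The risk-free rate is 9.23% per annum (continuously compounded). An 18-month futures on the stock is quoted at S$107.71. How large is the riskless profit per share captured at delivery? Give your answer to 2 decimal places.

S$2.28 per share

PV(dividends) I = 2.32·e^(−0.0923·10/12) = 2.1482
Fair futures F* = (S − I)·e^(rT) = (97.92 − 2.1482)·e^0.138450 = 95.7718 × 1.148492 = 109.9931
Market S$107.71 < fair 109.9931: forward underpriced → reverse cash-and-carry (short the stock, invest proceeds at r, pay the dividends, go long the forward).
Profit at T = |F_mkt − F*| = |107.71 − 109.9931| = S$2.28 per share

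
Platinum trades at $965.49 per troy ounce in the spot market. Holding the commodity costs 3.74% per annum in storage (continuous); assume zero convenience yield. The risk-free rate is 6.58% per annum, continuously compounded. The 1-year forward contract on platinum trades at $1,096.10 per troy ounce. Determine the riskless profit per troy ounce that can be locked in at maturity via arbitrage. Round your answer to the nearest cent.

$25.65 per troy ounce

Fair forward: F* = S·e^(carry·T), with carry = (r + u) = 0.0658 + 0.0374 = 0.1032
F* = 965.49 · e^(0.1032 × 1) = 965.49 · e^0.103200 = 965.49 × 1.108713 = $1070.4513
Market $1096.10 > fair $1070.4513: forward overpriced → cash-and-carry (buy spot, short the forward).
At maturity, profit = |F_mkt − F*| = |1096.10 − 1070.4513| = $25.65 per troy ounce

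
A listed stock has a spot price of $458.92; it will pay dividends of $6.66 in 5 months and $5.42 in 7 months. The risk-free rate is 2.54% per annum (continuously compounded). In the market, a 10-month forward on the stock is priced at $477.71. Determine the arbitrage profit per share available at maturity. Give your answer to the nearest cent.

PV(dividends) I = 6.66·e^(−0.0254·5/12) + 5.42·e^(−0.0254·7/12) = 11.9302
Fair forward F* = (S − I)·e^(rT) = (458.92 − 11.9302)·e^0.021167 = 446.9898 × 1.021393 = 456.5523
Market $477.71 > fair 456.5523: forward overpriced → cash-and-carry (borrow at r, buy the stock and collect the dividends, short the forward).
Profit at T = |F_mkt − F*| = |477.71 − 456.5523| = $21.16 per share

$21.16 per share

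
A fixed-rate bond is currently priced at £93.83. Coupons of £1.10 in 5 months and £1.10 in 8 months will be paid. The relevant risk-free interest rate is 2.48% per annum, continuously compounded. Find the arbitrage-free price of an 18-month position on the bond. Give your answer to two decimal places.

£95.13

PV(coupons) I = 1.10·e^(−0.0248·5/12) + 1.10·e^(−0.0248·8/12)
I = 1.0887 + 1.0820 = 2.1707
F = (S − I)·e^(rT) = (93.83 − 2.1707) · e^(0.0248·18/12)
= 91.6593 · e^0.037200 = 91.6593 × 1.037901 = £95.13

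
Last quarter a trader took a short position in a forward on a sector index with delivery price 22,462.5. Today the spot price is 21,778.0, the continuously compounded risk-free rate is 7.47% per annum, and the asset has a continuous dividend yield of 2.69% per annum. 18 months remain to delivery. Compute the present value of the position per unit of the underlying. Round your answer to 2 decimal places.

-835.29

Current fair forward for the remaining 18 months: F = S·e^((r − q)·T), (r − q) = 0.0747 − 0.0269 = 0.0478
F = 21778.0 · e^(0.0478 × 18/12) = 21778.0 × 1.07433300 = 23396.8241
Value of long forward = (F − K)·e^(−rT) = (23396.8241 − 22462.5) · e^(−0.0747·18/12)
= 934.3241 × 0.89399956 = 835.29
Short position value = −(long value) = -835.29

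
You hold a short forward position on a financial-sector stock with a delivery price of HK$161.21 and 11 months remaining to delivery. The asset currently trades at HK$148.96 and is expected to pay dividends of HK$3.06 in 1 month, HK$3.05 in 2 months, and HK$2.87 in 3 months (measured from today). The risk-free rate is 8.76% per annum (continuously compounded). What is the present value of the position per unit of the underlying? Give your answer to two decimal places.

HK$8.66

PV(remaining dividends) I = 3.06·e^(−0.0876·1/12) + 3.05·e^(−0.0876·2/12) + 2.87·e^(−0.0876·3/12) = 8.8514
Current forward F = (S − I)·e^(rT) = (148.96 − 8.8514)·e^(0.0876·11/12) = 140.1086 × 1.083612 = 151.8234
Value (long) = (F − K)·e^(−rT) = (151.8234 − 161.21) × 0.922839 = -8.6623
Short position value = −(long value) = HK$8.66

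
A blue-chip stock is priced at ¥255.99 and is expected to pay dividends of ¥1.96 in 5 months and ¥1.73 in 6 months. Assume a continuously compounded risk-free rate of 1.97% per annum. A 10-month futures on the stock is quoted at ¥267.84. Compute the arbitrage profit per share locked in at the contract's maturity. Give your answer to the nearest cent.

PV(dividends) I = 1.96·e^(−0.0197·5/12) + 1.73·e^(−0.0197·6/12) = 3.6570
Fair futures F* = (S − I)·e^(rT) = (255.99 − 3.6570)·e^0.016417 = 252.3330 × 1.016552 = 256.5096
Market ¥267.84 > fair 256.5096: forward overpriced → cash-and-carry (borrow at r, buy the stock and collect the dividends, short the forward).
Profit at T = |F_mkt − F*| = |267.84 − 256.5096| = ¥11.33 per share

¥11.33 per share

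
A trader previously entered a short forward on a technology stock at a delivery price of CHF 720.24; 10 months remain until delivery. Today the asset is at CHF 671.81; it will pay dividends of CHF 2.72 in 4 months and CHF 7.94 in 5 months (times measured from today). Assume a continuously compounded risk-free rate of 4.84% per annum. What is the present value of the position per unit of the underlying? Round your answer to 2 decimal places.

CHF 30.42

PV(remaining dividends) I = 2.72·e^(−0.0484·4/12) + 7.94·e^(−0.0484·5/12) = 10.4579
Current forward F = (S − I)·e^(rT) = (671.81 − 10.4579)·e^(0.0484·10/12) = 661.3521 × 1.041158 = 688.5720
Value (long) = (F − K)·e^(−rT) = (688.5720 − 720.24) × 0.960469 = -30.4161
Short position value = −(long value) = CHF 30.42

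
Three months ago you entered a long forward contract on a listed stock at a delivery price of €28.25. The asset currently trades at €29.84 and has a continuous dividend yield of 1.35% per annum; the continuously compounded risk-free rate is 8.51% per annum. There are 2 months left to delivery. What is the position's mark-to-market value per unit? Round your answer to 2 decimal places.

€1.92

Current fair forward for the remaining 2 months: F = S·e^((r − q)·T), (r − q) = 0.0851 − 0.0135 = 0.0716
F = 29.84 · e^(0.0716 × 2/12) = 29.84 × 1.012005 = 30.1982
Value of long forward = (F − K)·e^(−rT) = (30.1982 − 28.25) · e^(−0.0851·2/12)
= 1.9482 × 0.985917 = 1.92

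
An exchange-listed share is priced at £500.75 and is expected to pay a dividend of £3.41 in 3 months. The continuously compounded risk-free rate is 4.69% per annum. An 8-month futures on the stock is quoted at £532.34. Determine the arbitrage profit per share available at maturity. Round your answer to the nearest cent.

PV(dividends) I = 3.41·e^(−0.0469·3/12) = 3.3703
Fair futures F* = (S − I)·e^(rT) = (500.75 − 3.3703)·e^0.031267 = 497.3797 × 1.031761 = 513.1770
Market £532.34 > fair 513.1770: forward overpriced → cash-and-carry (borrow at r, buy the stock and collect the dividends, short the forward).
Profit at T = |F_mkt − F*| = |532.34 − 513.1770| = £19.16 per share

£19.16 per share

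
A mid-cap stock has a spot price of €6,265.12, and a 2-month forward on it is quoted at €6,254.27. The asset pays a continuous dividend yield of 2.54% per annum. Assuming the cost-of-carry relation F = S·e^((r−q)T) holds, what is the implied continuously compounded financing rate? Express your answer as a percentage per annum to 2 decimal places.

1.50%

From F = S·e^((r−q)T): (r − q) = ln(F/S)/T
ln(6254.27/6265.12) = ln(0.998268) = -0.001734
(r − q) = -0.001734 / (2/12) = -0.010404
r = ln(F/S)/T + q = -0.010404 + 0.0254 = 0.014996
r = 1.50%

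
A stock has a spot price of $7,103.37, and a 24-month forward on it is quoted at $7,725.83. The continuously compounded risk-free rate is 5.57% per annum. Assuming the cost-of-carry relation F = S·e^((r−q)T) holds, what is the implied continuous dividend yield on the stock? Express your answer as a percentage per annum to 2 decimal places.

From F = S·e^((r−q)T): (r − q) = ln(F/S)/T
ln(7725.83/7103.37) = ln(1.087629) = 0.084000
(r − q) = 0.084000 / (24/12) = 0.042000
q = r − ln(F/S)/T = 0.0557 − 0.042000 = 0.013700
q = 1.37%

1.37%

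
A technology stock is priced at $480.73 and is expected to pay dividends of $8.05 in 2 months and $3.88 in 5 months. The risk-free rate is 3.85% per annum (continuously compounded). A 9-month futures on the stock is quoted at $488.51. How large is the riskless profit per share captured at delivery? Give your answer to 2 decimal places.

PV(dividends) I = 8.05·e^(−0.0385·2/12) + 3.88·e^(−0.0385·5/12) = 11.8168
Fair futures F* = (S − I)·e^(rT) = (480.73 − 11.8168)·e^0.028875 = 468.9132 × 1.029296 = 482.6505
Market $488.51 > fair 482.6505: forward overpriced → cash-and-carry (borrow at r, buy the stock and collect the dividends, short the forward).
Profit at T = |F_mkt − F*| = |488.51 − 482.6505| = $5.86 per share

$5.86 per share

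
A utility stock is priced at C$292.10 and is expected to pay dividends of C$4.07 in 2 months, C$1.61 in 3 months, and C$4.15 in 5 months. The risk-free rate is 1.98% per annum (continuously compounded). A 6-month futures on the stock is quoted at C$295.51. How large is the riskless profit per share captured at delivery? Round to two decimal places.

PV(dividends) I = 4.07·e^(−0.0198·2/12) + 1.61·e^(−0.0198·3/12) + 4.15·e^(−0.0198·5/12) = 9.7745
Fair futures F* = (S − I)·e^(rT) = (292.10 − 9.7745)·e^0.009900 = 282.3255 × 1.009949 = 285.1344
Market C$295.51 > fair 285.1344: forward overpriced → cash-and-carry (borrow at r, buy the stock and collect the dividends, short the forward).
Profit at T = |F_mkt − F*| = |295.51 − 285.1344| = C$10.38 per share

C$10.38 per share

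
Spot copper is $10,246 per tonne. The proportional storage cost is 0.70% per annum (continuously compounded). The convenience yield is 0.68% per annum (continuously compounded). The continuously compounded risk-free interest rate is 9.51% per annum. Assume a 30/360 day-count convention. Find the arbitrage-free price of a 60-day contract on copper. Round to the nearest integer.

$10,410 per tonne

Net carry = r + u − y = 0.0951 + 0.0070 − 0.0068 = 0.0953
F = S·e^((r+u−y)T) = 10246 · e^(0.0953 × 60/360) = 10246 · e^0.015883
= 10246 × 1.016010 = $10,410 per tonne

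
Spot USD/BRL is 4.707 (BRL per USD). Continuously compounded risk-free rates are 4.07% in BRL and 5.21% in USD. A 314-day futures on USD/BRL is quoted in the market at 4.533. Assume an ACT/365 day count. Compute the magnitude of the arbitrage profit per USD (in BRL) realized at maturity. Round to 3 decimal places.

0.128 per USD (in BRL)

Fair futures: F* = S·e^(carry·T), with carry = (r_BRL − r_USD) = 0.0407 − 0.0521 = -0.0114
F* = 4.707 · e^(-0.0114 × 314/365) = 4.707 · e^-0.009807 = 4.707 × 0.990241 = 4.6611
Market 4.533 < fair 4.6611: forward underpriced → reverse cash-and-carry (short spot, go long the forward).
At maturity, profit = |F_mkt − F*| = |4.533 − 4.6611| = 0.128 per USD (in BRL)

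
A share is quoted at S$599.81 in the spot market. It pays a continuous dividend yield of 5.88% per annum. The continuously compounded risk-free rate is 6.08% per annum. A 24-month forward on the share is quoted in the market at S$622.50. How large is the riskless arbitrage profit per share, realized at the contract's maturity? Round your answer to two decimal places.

S$20.29 per share

Fair forward: F* = S·e^(carry·T), with carry = (r − q) = 0.0608 − 0.0588 = 0.0020
F* = 599.81 · e^(0.0020 × 24/12) = 599.81 · e^0.004000 = 599.81 × 1.004008 = S$602.2140
Market S$622.50 > fair S$602.2140: forward overpriced → cash-and-carry (buy spot, short the forward).
At maturity, profit = |F_mkt − F*| = |622.50 − 602.2140| = S$20.29 per share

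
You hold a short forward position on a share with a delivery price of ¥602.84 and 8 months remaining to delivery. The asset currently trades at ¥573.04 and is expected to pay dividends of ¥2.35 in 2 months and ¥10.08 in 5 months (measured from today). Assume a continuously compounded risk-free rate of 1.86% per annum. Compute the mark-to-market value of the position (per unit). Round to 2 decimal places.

PV(remaining dividends) I = 2.35·e^(−0.0186·2/12) + 10.08·e^(−0.0186·5/12) = 12.3449
Current forward F = (S − I)·e^(rT) = (573.04 − 12.3449)·e^(0.0186·8/12) = 560.6951 × 1.012477 = 567.6909
Value (long) = (F − K)·e^(−rT) = (567.6909 − 602.84) × 0.987677 = -34.7160
Short position value = −(long value) = ¥34.72

¥34.72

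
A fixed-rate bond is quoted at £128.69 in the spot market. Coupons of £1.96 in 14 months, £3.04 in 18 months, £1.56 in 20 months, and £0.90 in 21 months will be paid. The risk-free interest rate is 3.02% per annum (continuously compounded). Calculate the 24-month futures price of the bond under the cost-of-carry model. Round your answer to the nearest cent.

£129.12

PV(coupons) I = 1.96·e^(−0.0302·14/12) + 3.04·e^(−0.0302·18/12) + 1.56·e^(−0.0302·20/12) + 0.90·e^(−0.0302·21/12)
I = 1.8921 + 2.9054 + 1.4834 + 0.8537 = 7.1346
F = (S − I)·e^(rT) = (128.69 − 7.1346) · e^(0.0302·24/12)
= 121.5554 · e^0.060400 = 121.5554 × 1.062261 = £129.12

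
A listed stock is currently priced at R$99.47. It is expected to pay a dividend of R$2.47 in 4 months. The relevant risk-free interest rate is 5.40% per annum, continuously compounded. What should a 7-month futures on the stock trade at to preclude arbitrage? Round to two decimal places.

PV(dividends) I = 2.47·e^(−0.0540·4/12)
I = 2.4259
F = (S − I)·e^(rT) = (99.47 − 2.4259) · e^(0.0540·7/12)
= 97.0441 · e^0.031500 = 97.0441 × 1.032001 = R$100.15

R$100.15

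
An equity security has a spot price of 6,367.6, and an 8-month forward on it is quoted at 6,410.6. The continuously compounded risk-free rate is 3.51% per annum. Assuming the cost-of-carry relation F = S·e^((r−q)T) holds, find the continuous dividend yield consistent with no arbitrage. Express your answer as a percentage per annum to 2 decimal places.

From F = S·e^((r−q)T): (r − q) = ln(F/S)/T
ln(6410.6/6367.6) = ln(1.006753) = 0.006730
(r − q) = 0.006730 / (8/12) = 0.010095
q = r − ln(F/S)/T = 0.0351 − 0.010095 = 0.025005
q = 2.50%

2.50%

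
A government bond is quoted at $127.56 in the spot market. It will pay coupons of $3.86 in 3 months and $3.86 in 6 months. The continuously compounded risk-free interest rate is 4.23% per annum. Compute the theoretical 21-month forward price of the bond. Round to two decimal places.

$129.18

PV(coupons) I = 3.86·e^(−0.0423·3/12) + 3.86·e^(−0.0423·6/12)
I = 3.8194 + 3.7792 = 7.5986
F = (S − I)·e^(rT) = (127.56 − 7.5986) · e^(0.0423·21/12)
= 119.9614 · e^0.074025 = 119.9614 × 1.076834 = $129.18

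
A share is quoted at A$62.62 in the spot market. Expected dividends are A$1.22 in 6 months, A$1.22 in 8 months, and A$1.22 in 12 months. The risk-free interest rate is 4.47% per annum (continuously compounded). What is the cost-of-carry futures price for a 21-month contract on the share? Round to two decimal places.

PV(dividends) I = 1.22·e^(−0.0447·6/12) + 1.22·e^(−0.0447·8/12) + 1.22·e^(−0.0447·12/12)
I = 1.1930 + 1.1842 + 1.1667 = 3.5439
F = (S − I)·e^(rT) = (62.62 − 3.5439) · e^(0.0447·21/12)
= 59.0761 · e^0.078225 = 59.0761 × 1.081366 = A$63.88

A$63.88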